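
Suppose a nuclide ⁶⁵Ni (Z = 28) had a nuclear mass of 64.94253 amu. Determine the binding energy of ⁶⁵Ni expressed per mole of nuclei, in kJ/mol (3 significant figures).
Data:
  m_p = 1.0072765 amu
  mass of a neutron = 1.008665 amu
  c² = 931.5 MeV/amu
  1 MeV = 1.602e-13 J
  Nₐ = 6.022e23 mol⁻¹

5.23e+10 kJ/mol

Σm = 28·m_p + 37·m_n = 28.2037420 + 37.320605 = 65.5243470 amu
Δm = 65.5243470 − 64.94253 = 0.5818170 amu
Converting to energy: 0.5818170 amu × 931.5 MeV/amu = 541.963 MeV
Per nucleus in joules: 541.963 MeV × 1.602e-13 J/MeV = 8.6822e-11 J
Per mole: 8.6822e-11 J × 6.022e23 mol⁻¹ = 5.2284e+13 J/mol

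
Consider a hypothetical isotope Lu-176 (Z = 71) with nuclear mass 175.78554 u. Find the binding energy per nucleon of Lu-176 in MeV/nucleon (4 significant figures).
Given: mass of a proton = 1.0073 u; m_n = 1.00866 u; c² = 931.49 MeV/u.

8.691 MeV/nucleon

With 71 protons and 105 neutrons (A = 176):
Total constituent mass: 71 × 1.0073 + 105 × 1.00866 = 177.42760 u
The mass defect is 177.42760 − 175.78554 = 1.64206 u.
Binding energy = Δm·c² = 1.64206 × 931.49 MeV/u = 1529.56 MeV
Per nucleon: 1529.56 / 176 = 8.691 MeV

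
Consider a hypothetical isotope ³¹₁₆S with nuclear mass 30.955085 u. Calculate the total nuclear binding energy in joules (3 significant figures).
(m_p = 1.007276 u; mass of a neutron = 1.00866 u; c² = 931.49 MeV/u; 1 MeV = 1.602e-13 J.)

4.35e-11 J

With 16 protons and 15 neutrons (A = 31):
Total constituent mass: 16 × 1.007276 + 15 × 1.00866 = 31.246316 u
Mass defect Δm = 31.246316 − 30.955085 = 0.291231 u
Binding energy = Δm·c² = 0.291231 × 931.49 MeV/u = 271.279 MeV
In joules: 271.279 MeV × 1.602e-13 J/MeV = 4.3459e-11 J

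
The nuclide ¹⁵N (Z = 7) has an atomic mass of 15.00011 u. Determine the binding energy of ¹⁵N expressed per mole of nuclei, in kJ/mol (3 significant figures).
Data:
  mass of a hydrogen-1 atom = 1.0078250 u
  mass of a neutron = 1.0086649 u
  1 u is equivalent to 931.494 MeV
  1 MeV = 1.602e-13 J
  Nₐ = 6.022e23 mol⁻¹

The nucleus contains 7 protons and 15 − 7 = 8 neutrons.
Mass of separated nucleons = 7(1.0078250) + 8(1.0086649) = 7.0547750 + 8.0693192 = 15.1240942 u
Mass defect Δm = 15.1240942 − 15.00011 = 0.1239842 u
Converting to energy: 0.1239842 u × 931.494 MeV/u = 115.491 MeV
Per nucleus in joules: 115.491 MeV × 1.602e-13 J/MeV = 1.8502e-11 J
Per mole: 1.8502e-11 J × 6.022e23 mol⁻¹ = 1.1142e+13 J/mol

1.11e+10 kJ/mol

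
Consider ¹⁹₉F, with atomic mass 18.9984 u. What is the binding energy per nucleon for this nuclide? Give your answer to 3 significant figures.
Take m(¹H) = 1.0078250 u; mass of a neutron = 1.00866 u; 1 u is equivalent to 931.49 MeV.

7.78 MeV/nucleon

The nucleus contains 9 protons and 19 − 9 = 10 neutrons.
Total constituent mass: 9 × 1.0078250 + 10 × 1.00866 = 19.1570250 u
Δm = 19.1570250 − 18.9984 = 0.1586250 u
Binding energy = Δm·c² = 0.1586250 × 931.49 MeV/u = 147.758 MeV
BE/A = 147.758 MeV / 19 = 7.777 MeV/nucleon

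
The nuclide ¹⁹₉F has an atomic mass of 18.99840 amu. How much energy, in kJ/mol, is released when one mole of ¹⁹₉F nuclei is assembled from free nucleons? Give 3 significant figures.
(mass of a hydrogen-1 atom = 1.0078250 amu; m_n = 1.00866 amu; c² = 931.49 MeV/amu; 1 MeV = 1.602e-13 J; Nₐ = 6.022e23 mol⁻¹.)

1.43e+10 kJ/mol

With 9 protons and 10 neutrons (A = 19):
Mass of separated nucleons = 9(1.0078250) + 10(1.00866) = 9.0704250 + 10.08660 = 19.1570250 amu
The mass defect is 19.1570250 − 18.99840 = 0.1586250 amu.
E_B = 0.1586250 × 931.49 = 147.758 MeV
Per nucleus in joules: 147.758 MeV × 1.602e-13 J/MeV = 2.3671e-11 J
Per mole: 2.3671e-11 J × 6.022e23 mol⁻¹ = 1.4255e+13 J/mol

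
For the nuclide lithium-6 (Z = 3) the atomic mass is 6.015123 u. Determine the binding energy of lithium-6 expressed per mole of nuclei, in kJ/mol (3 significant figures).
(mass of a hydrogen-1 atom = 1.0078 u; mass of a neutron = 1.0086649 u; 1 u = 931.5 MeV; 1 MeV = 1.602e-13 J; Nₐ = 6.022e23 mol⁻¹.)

3.08e+09 kJ/mol

Σm = 3·m(¹H) + 3·m_n = 3.0234 + 3.0259947 = 6.0493947 u
Δm = 6.0493947 − 6.015123 = 0.0342717 u
E_B = 0.0342717 × 931.5 = 31.9241 MeV
Per nucleus in joules: 31.9241 MeV × 1.602e-13 J/MeV = 5.1142e-12 J
Per mole: 5.1142e-12 J × 6.022e23 mol⁻¹ = 3.0798e+12 J/mol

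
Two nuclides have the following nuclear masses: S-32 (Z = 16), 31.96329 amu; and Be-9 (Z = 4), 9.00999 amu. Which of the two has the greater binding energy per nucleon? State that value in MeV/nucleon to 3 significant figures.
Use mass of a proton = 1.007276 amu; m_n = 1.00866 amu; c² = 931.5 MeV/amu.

S-32; 8.49 MeV/nucleon

S-32: Σm = 16(1.007276) + 16(1.00866) = 32.254976 amu; Δm = 0.291686 amu; E_B = 271.71 MeV; E_B/A = 8.491 MeV
Be-9: Σm = 4(1.007276) + 5(1.00866) = 9.072404 amu; Δm = 0.062414 amu; E_B = 58.139 MeV; E_B/A = 6.460 MeV
S-32 has the higher binding energy per nucleon, so it is the more tightly bound nucleus.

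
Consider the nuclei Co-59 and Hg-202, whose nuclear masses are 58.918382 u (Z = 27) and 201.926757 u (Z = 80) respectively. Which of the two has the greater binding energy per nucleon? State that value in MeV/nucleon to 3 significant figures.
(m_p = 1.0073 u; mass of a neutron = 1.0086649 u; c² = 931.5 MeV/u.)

Co-59; 8.78 MeV/nucleon

Co-59: Σm = 27(1.0073) + 32(1.0086649) = 59.4743768 u; Δm = 0.5559948 u; E_B = 517.91 MeV; E_B/A = 8.778 MeV
Hg-202: Σm = 80(1.0073) + 122(1.0086649) = 203.6411178 u; Δm = 1.7143608 u; E_B = 1596.93 MeV; E_B/A = 7.906 MeV
Co-59 has the higher binding energy per nucleon, so it is the more tightly bound nucleus.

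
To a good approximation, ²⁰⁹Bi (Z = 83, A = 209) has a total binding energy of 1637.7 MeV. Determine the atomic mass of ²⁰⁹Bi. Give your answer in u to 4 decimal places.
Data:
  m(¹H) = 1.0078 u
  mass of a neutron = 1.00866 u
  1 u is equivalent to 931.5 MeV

Mass defect = 1637.7 MeV / (931.5 MeV/u) = 1.758132 u
Constituent mass = 83(1.0078) + 126(1.00866) = 210.73856 u
Atomic mass = 210.73856 − 1.758132 = 208.980428 u ≈ 208.9804 u (to 4 decimal places)

208.9804 u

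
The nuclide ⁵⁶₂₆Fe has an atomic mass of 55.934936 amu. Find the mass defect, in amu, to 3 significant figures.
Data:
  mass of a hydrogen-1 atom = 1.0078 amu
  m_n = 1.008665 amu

The nucleus contains 26 protons and 56 − 26 = 30 neutrons.
Total constituent mass: 26 × 1.0078 + 30 × 1.008665 = 56.462750 amu
The mass defect is 56.462750 − 55.934936 = 0.527814 amu.

0.528 amu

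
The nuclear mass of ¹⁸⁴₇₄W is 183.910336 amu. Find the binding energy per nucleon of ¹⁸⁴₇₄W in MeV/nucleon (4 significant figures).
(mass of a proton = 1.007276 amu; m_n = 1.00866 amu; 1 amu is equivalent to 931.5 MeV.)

8.002 MeV/nucleon

Total constituent mass: 74 × 1.007276 + 110 × 1.00866 = 185.491024 amu
The mass defect is 185.491024 − 183.910336 = 1.580688 amu.
Binding energy = Δm·c² = 1.580688 × 931.5 MeV/amu = 1472.41 MeV
Per nucleon: 1472.41 / 184 = 8.002 MeV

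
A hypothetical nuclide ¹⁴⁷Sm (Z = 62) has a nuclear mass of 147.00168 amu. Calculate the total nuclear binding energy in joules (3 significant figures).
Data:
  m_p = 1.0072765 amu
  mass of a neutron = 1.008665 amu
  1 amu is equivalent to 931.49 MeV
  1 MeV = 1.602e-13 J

1.77e-10 J

Z = 62, so N = A − Z = 147 − 62 = 85.
Total constituent mass: 62 × 1.0072765 + 85 × 1.008665 = 148.1876680 amu
Mass defect Δm = 148.1876680 − 147.00168 = 1.1859880 amu
Converting to energy: 1.1859880 amu × 931.49 MeV/amu = 1104.74 MeV
In joules: 1104.74 MeV × 1.602e-13 J/MeV = 1.7698e-10 J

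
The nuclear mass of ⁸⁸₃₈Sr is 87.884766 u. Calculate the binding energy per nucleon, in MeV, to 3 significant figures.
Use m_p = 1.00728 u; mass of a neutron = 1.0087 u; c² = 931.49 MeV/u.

8.75 MeV/nucleon

Z = 38, so N = A − Z = 88 − 38 = 50.
Total constituent mass: 38 × 1.00728 + 50 × 1.0087 = 88.71164 u
The mass defect is 88.71164 − 87.884766 = 0.826874 u.
Converting to energy: 0.826874 u × 931.49 MeV/u = 770.225 MeV
BE/A = 770.225 MeV / 88 = 8.753 MeV/nucleon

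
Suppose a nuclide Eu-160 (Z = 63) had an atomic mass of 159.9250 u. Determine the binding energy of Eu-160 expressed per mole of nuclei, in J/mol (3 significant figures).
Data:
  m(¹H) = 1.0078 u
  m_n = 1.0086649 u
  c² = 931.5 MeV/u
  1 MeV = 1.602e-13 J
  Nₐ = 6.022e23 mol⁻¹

Total constituent mass: 63 × 1.0078 + 97 × 1.0086649 = 161.3318953 u
Δm = 161.3318953 − 159.9250 = 1.4068953 u
Converting to energy: 1.4068953 u × 931.5 MeV/u = 1310.52 MeV
Per nucleus in joules: 1310.52 MeV × 1.602e-13 J/MeV = 2.0995e-10 J
Per mole: 2.0995e-10 J × 6.022e23 mol⁻¹ = 1.2643e+14 J/mol

1.26e+14 J/mol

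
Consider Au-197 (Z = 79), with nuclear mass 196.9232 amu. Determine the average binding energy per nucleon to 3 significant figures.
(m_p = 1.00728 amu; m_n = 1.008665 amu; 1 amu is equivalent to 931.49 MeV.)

7.92 MeV/nucleon

The nucleus contains 79 protons and 197 − 79 = 118 neutrons.
Mass of separated nucleons = 79(1.00728) + 118(1.008665) = 79.57512 + 119.022470 = 198.597590 amu
Mass defect Δm = 198.597590 − 196.9232 = 1.674390 amu
Binding energy = Δm·c² = 1.674390 × 931.49 MeV/amu = 1559.68 MeV
BE/A = 1559.68 MeV / 197 = 7.917 MeV/nucleon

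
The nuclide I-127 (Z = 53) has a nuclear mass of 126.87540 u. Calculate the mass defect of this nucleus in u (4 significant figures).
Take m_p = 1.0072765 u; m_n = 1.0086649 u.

With 53 protons and 74 neutrons (A = 127):
Total constituent mass: 53 × 1.0072765 + 74 × 1.0086649 = 128.0268571 u
Δm = 128.0268571 − 126.87540 = 1.1514571 u

1.151 u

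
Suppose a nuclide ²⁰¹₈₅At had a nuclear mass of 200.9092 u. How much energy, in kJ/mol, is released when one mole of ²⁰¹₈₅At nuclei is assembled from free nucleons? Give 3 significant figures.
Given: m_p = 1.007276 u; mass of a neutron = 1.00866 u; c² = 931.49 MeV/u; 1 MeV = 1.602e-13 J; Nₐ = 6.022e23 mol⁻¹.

1.54e+11 kJ/mol

The nucleus contains 85 protons and 201 − 85 = 116 neutrons.
Total constituent mass: 85 × 1.007276 + 116 × 1.00866 = 202.623020 u
The mass defect is 202.623020 − 200.9092 = 1.713820 u.
E_B = 1.713820 × 931.49 = 1596.41 MeV
Per nucleus in joules: 1596.41 MeV × 1.602e-13 J/MeV = 2.5574e-10 J
Per mole: 2.5574e-10 J × 6.022e23 mol⁻¹ = 1.5401e+14 J/mol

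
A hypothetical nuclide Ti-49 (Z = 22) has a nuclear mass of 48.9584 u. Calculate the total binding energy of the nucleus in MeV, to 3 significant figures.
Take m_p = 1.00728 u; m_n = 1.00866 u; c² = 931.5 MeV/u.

406 MeV

Σm = 22·m_p + 27·m_n = 22.16016 + 27.23382 = 49.39398 u
Mass defect Δm = 49.39398 − 48.9584 = 0.43558 u
Converting to energy: 0.43558 u × 931.5 MeV/u = 405.743 MeV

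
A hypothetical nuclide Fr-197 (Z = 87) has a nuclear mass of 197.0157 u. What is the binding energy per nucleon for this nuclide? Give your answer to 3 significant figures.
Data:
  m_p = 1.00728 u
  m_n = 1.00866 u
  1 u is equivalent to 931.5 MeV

7.42 MeV/nucleon

With 87 protons and 110 neutrons (A = 197):
Total constituent mass: 87 × 1.00728 + 110 × 1.00866 = 198.58596 u
Δm = 198.58596 − 197.0157 = 1.57026 u
Binding energy = Δm·c² = 1.57026 × 931.5 MeV/u = 1462.70 MeV
Per nucleon: 1462.70 / 197 = 7.4249 MeV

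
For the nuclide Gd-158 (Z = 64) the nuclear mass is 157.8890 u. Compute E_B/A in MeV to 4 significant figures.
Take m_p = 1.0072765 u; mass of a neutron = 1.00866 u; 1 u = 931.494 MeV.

Total constituent mass: 64 × 1.0072765 + 94 × 1.00866 = 159.2797360 u
Mass defect Δm = 159.2797360 − 157.8890 = 1.3907360 u
E_B = 1.3907360 × 931.494 = 1295.46 MeV
BE/A = 1295.46 MeV / 158 = 8.199 MeV/nucleon

8.199 MeV/nucleon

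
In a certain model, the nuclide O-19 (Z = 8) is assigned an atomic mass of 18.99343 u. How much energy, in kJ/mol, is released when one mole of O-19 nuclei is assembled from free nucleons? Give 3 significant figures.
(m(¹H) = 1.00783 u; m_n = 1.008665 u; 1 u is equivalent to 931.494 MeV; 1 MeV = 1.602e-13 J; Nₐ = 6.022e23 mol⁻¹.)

Z = 8, so N = A − Z = 19 − 8 = 11.
Σm = 8·m(¹H) + 11·m_n = 8.06264 + 11.095315 = 19.157955 u
Δm = 19.157955 − 18.99343 = 0.164525 u
Binding energy = Δm·c² = 0.164525 × 931.494 MeV/u = 153.254 MeV
Per nucleus in joules: 153.254 MeV × 1.602e-13 J/MeV = 2.4551e-11 J
Per mole: 2.4551e-11 J × 6.022e23 mol⁻¹ = 1.4785e+13 J/mol

1.48e+10 kJ/mol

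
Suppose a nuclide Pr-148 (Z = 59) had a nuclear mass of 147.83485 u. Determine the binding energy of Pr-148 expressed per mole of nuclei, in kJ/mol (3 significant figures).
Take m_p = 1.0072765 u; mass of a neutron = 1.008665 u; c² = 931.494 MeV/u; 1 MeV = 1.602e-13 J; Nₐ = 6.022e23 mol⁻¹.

Total constituent mass: 59 × 1.0072765 + 89 × 1.008665 = 149.2004985 u
Δm = 149.2004985 − 147.83485 = 1.3656485 u
E_B = 1.3656485 × 931.494 = 1272.09 MeV
Per nucleus in joules: 1272.09 MeV × 1.602e-13 J/MeV = 2.0379e-10 J
Per mole: 2.0379e-10 J × 6.022e23 mol⁻¹ = 1.2272e+14 J/mol

1.23e+11 kJ/mol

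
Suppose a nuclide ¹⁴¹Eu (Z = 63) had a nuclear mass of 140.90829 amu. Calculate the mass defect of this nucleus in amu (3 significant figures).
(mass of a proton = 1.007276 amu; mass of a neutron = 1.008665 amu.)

1.23 amu

Total constituent mass: 63 × 1.007276 + 78 × 1.008665 = 142.134258 amu
Mass defect Δm = 142.134258 − 140.90829 = 1.225968 amu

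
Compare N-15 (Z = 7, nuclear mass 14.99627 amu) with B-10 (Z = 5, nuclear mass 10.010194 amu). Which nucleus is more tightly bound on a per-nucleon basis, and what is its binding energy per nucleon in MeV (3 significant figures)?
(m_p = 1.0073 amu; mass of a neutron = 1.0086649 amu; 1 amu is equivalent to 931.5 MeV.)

N-15; 7.71 MeV/nucleon

N-15: Σm = 7(1.0073) + 8(1.0086649) = 15.1204192 amu; Δm = 0.1241492 amu; E_B = 115.645 MeV; E_B/A = 7.710 MeV
B-10: Σm = 5(1.0073) + 5(1.0086649) = 10.0798245 amu; Δm = 0.0696305 amu; E_B = 64.861 MeV; E_B/A = 6.486 MeV
N-15 has the higher binding energy per nucleon, so it is the more tightly bound nucleus.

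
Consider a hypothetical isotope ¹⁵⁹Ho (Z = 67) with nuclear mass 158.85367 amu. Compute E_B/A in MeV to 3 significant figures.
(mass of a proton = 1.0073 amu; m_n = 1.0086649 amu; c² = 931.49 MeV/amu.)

8.39 MeV/nucleon

With 67 protons and 92 neutrons (A = 159):
Σm = 67·m_p + 92·m_n = 67.4891 + 92.7971708 = 160.2862708 amu
Δm = 160.2862708 − 158.85367 = 1.4326008 amu
Binding energy = Δm·c² = 1.4326008 × 931.49 MeV/amu = 1334.45 MeV
Dividing by A = 159 gives 8.393 MeV per nucleon.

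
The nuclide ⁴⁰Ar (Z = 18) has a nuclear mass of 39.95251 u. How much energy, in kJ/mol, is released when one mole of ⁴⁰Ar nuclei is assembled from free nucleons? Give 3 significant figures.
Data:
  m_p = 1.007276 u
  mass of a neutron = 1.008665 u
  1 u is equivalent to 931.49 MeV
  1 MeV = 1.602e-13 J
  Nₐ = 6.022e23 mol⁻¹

Z = 18, so N = A − Z = 40 − 18 = 22.
Σm = 18·m_p + 22·m_n = 18.130968 + 22.190630 = 40.321598 u
Mass defect Δm = 40.321598 − 39.95251 = 0.369088 u
Binding energy = Δm·c² = 0.369088 × 931.49 MeV/u = 343.802 MeV
Per nucleus in joules: 343.802 MeV × 1.602e-13 J/MeV = 5.5077e-11 J
Per mole: 5.5077e-11 J × 6.022e23 mol⁻¹ = 3.3167e+13 J/mol

3.32e+10 kJ/mol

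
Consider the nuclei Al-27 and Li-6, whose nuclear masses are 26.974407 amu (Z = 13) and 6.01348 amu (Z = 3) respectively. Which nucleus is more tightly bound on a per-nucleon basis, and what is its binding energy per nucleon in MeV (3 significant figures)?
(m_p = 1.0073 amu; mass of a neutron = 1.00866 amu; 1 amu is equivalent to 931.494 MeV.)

Al-27; 8.34 MeV/nucleon

Al-27: Σm = 13(1.0073) + 14(1.00866) = 27.21614 amu; Δm = 0.241733 amu; E_B = 225.17 MeV; E_B/A = 8.340 MeV
Li-6: Σm = 3(1.0073) + 3(1.00866) = 6.04788 amu; Δm = 0.03440 amu; E_B = 32.043 MeV; E_B/A = 5.341 MeV
Al-27 has the higher binding energy per nucleon, so it is the more tightly bound nucleus.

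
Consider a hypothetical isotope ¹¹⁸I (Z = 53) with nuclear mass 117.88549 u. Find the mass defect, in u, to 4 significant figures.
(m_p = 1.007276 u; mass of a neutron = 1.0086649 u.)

1.063 u

Z = 53, so N = A − Z = 118 − 53 = 65.
Σm = 53·m_p + 65·m_n = 53.385628 + 65.5632185 = 118.9488465 u
Δm = 118.9488465 − 117.88549 = 1.0633565 u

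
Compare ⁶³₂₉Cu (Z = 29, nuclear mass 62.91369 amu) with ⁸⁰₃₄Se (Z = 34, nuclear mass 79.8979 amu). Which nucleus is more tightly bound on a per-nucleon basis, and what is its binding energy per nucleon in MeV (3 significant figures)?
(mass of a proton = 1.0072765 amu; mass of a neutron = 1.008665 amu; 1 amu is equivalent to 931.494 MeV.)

⁶³₂₉Cu: Σm = 29(1.0072765) + 34(1.008665) = 63.5056285 amu; Δm = 0.5919385 amu; E_B = 551.39 MeV; E_B/A = 8.752 MeV
⁸⁰₃₄Se: Σm = 34(1.0072765) + 46(1.008665) = 80.6459910 amu; Δm = 0.7480910 amu; E_B = 696.84 MeV; E_B/A = 8.711 MeV
⁶³₂₉Cu has the higher binding energy per nucleon, so it is the more tightly bound nucleus.

⁶³₂₉Cu; 8.75 MeV/nucleon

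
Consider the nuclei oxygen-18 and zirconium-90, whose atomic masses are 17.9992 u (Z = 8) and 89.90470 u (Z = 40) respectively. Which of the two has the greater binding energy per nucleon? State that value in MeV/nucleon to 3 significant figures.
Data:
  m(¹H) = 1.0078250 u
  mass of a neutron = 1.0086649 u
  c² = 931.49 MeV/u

oxygen-18: Σm = 8(1.0078250) + 10(1.0086649) = 18.1492490 u; Δm = 0.1500490 u; E_B = 139.7691 MeV; E_B/A = 7.76495 MeV
zirconium-90: Σm = 40(1.0078250) + 50(1.0086649) = 90.7462450 u; Δm = 0.8415450 u; E_B = 783.89 MeV; E_B/A = 8.710 MeV
zirconium-90 has the higher binding energy per nucleon, so it is the more tightly bound nucleus.

zirconium-90; 8.71 MeV/nucleon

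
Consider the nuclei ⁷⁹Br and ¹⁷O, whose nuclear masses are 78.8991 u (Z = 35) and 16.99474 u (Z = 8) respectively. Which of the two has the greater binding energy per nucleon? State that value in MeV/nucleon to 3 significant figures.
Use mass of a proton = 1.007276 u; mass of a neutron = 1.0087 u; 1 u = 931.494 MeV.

⁷⁹Br: Σm = 35(1.007276) + 44(1.0087) = 79.637460 u; Δm = 0.738360 u; E_B = 687.78 MeV; E_B/A = 8.706 MeV
¹⁷O: Σm = 8(1.007276) + 9(1.0087) = 17.136508 u; Δm = 0.141768 u; E_B = 132.06 MeV; E_B/A = 7.768 MeV
⁷⁹Br has the higher binding energy per nucleon, so it is the more tightly bound nucleus.

⁷⁹Br; 8.71 MeV/nucleon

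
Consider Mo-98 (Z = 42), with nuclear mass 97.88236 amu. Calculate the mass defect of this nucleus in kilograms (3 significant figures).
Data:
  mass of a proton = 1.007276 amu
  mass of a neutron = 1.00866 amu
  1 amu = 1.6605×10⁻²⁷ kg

1.51e-27 kg

Total constituent mass: 42 × 1.007276 + 56 × 1.00866 = 98.790552 amu
Mass defect Δm = 98.790552 − 97.88236 = 0.908192 amu
In SI units: 0.908192 amu × 1.6605×10⁻²⁷ kg/amu = 1.5081e-27 kg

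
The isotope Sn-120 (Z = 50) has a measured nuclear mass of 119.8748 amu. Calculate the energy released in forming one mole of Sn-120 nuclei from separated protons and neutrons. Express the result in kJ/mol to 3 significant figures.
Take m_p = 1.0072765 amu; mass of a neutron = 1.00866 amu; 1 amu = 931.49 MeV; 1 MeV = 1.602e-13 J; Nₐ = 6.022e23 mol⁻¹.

Total constituent mass: 50 × 1.0072765 + 70 × 1.00866 = 120.9700250 amu
Δm = 120.9700250 − 119.8748 = 1.0952250 amu
Binding energy = Δm·c² = 1.0952250 × 931.49 MeV/amu = 1020.19 MeV
Per nucleus in joules: 1020.19 MeV × 1.602e-13 J/MeV = 1.6343e-10 J
Per mole: 1.6343e-10 J × 6.022e23 mol⁻¹ = 9.8418e+13 J/mol

9.84e+10 kJ/mol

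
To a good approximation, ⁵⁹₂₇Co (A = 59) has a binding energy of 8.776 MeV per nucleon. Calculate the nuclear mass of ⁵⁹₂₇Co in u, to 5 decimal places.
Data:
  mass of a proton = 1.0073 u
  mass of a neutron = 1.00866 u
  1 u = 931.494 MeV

Total binding energy = 59 × 8.776 = 517.784 MeV
Mass defect = 517.784 MeV / (931.494 MeV/u) = 0.5558640 u
Constituent mass = 27(1.0073) + 32(1.00866) = 59.47422 u
Nuclear mass = 59.47422 − 0.5558640 = 58.9183560 u ≈ 58.91836 u (to 5 decimal places)

58.91836 u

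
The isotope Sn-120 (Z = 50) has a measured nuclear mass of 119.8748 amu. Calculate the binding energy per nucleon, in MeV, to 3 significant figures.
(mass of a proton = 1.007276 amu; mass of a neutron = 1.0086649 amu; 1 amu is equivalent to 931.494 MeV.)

Total constituent mass: 50 × 1.007276 + 70 × 1.0086649 = 120.9703430 amu
Mass defect Δm = 120.9703430 − 119.8748 = 1.0955430 amu
E_B = 1.0955430 × 931.494 = 1020.49 MeV
BE/A = 1020.49 MeV / 120 = 8.504 MeV/nucleon

8.50 MeV/nucleon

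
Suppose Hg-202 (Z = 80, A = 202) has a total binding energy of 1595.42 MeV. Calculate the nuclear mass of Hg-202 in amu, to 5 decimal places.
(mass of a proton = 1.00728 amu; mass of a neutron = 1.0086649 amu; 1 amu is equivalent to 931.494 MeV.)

201.92676 amu

Mass defect = 1595.42 MeV / (931.494 MeV/amu) = 1.7127539 amu
Constituent mass = 80(1.00728) + 122(1.0086649) = 203.6395178 amu
Nuclear mass = 203.6395178 − 1.7127539 = 201.9267639 amu ≈ 201.92676 amu (to 5 decimal places)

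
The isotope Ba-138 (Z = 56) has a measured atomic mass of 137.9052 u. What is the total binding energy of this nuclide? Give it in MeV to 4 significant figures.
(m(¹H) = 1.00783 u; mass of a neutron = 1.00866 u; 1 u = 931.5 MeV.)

1158 MeV

Σm = 56·m(¹H) + 82·m_n = 56.43848 + 82.71012 = 139.14860 u
The mass defect is 139.14860 − 137.9052 = 1.24340 u.
E_B = 1.24340 × 931.5 = 1158.23 MeV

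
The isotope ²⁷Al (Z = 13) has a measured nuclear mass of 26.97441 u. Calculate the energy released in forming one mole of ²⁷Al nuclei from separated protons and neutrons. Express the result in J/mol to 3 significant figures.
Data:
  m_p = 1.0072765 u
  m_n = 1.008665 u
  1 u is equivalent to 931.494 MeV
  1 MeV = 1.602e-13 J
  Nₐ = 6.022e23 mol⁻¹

2.17e+13 J/mol

Σm = 13·m_p + 14·m_n = 13.0945945 + 14.121310 = 27.2159045 u
The mass defect is 27.2159045 − 26.97441 = 0.2414945 u.
E_B = 0.2414945 × 931.494 = 224.951 MeV
Per nucleus in joules: 224.951 MeV × 1.602e-13 J/MeV = 3.6037e-11 J
Per mole: 3.6037e-11 J × 6.022e23 mol⁻¹ = 2.1701e+13 J/mol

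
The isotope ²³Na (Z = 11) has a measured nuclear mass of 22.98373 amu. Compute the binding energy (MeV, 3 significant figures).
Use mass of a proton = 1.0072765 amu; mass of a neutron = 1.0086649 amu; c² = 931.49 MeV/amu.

187 MeV

Σm = 11·m_p + 12·m_n = 11.0800415 + 12.1039788 = 23.1840203 amu
Δm = 23.1840203 − 22.98373 = 0.2002903 amu
Converting to energy: 0.2002903 amu × 931.49 MeV/amu = 186.568 MeV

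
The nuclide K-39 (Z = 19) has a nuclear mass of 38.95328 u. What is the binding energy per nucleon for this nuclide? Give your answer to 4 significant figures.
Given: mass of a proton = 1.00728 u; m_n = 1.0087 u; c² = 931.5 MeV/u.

With 19 protons and 20 neutrons (A = 39):
Mass of separated nucleons = 19(1.00728) + 20(1.0087) = 19.13832 + 20.1740 = 39.31232 u
Δm = 39.31232 − 38.95328 = 0.35904 u
Binding energy = Δm·c² = 0.35904 × 931.5 MeV/u = 334.446 MeV
Per nucleon: 334.446 / 39 = 8.576 MeV

8.576 MeV/nucleon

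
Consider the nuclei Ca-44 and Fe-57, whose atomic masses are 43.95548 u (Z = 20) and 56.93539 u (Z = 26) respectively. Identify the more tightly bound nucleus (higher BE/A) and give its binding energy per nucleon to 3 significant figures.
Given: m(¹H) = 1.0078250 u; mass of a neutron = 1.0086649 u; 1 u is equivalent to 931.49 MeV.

Ca-44: Σm = 20(1.0078250) + 24(1.0086649) = 44.3644576 u; Δm = 0.4089776 u; E_B = 380.96 MeV; E_B/A = 8.658 MeV
Fe-57: Σm = 26(1.0078250) + 31(1.0086649) = 57.4720619 u; Δm = 0.5366719 u; E_B = 499.90 MeV; E_B/A = 8.770 MeV
Fe-57 has the higher binding energy per nucleon, so it is the more tightly bound nucleus.

Fe-57; 8.77 MeV/nucleon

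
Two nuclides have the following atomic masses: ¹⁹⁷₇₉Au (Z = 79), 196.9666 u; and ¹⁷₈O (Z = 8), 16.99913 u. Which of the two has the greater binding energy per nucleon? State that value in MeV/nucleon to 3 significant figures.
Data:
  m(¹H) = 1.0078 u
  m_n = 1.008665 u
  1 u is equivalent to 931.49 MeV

¹⁹⁷₇₉Au; 7.91 MeV/nucleon

¹⁹⁷₇₉Au: Σm = 79(1.0078) + 118(1.008665) = 198.638670 u; Δm = 1.672070 u; E_B = 1557.5 MeV; E_B/A = 7.906 MeV
¹⁷₈O: Σm = 8(1.0078) + 9(1.008665) = 17.140385 u; Δm = 0.141255 u; E_B = 131.58 MeV; E_B/A = 7.740 MeV
¹⁹⁷₇₉Au has the higher binding energy per nucleon, so it is the more tightly bound nucleus.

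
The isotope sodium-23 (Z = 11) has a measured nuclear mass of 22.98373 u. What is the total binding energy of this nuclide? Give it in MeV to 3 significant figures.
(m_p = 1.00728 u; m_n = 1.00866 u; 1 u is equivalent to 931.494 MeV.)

With 11 protons and 12 neutrons (A = 23):
Total constituent mass: 11 × 1.00728 + 12 × 1.00866 = 23.18400 u
Mass defect Δm = 23.18400 − 22.98373 = 0.20027 u
Converting to energy: 0.20027 u × 931.494 MeV/u = 186.550 MeV

187 MeV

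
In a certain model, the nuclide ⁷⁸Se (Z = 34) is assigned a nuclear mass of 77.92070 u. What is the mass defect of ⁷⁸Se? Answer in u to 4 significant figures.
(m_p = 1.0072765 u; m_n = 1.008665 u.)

The nucleus contains 34 protons and 78 − 34 = 44 neutrons.
Σm = 34·m_p + 44·m_n = 34.2474010 + 44.381260 = 78.6286610 u
Δm = 78.6286610 − 77.92070 = 0.7079610 u

0.7080 u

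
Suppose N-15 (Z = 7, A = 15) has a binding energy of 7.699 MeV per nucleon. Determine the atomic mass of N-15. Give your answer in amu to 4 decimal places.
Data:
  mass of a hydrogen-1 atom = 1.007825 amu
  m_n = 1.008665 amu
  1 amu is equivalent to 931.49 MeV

15.0001 amu

Total binding energy = 15 × 7.699 = 115.485 MeV
Mass defect = 115.485 MeV / (931.49 MeV/amu) = 0.123979 amu
Constituent mass = 7(1.007825) + 8(1.008665) = 15.124095 amu
Atomic mass = 15.124095 − 0.123979 = 15.000116 amu ≈ 15.0001 amu (to 4 decimal places)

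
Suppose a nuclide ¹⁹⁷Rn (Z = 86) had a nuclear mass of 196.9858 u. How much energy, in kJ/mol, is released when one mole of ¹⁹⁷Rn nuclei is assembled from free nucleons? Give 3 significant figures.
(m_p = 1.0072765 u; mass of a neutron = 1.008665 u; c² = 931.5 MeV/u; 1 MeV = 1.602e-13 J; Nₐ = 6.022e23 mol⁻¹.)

1.44e+11 kJ/mol

With 86 protons and 111 neutrons (A = 197):
Mass of separated nucleons = 86(1.0072765) + 111(1.008665) = 86.6257790 + 111.961815 = 198.5875940 u
Mass defect Δm = 198.5875940 − 196.9858 = 1.6017940 u
Binding energy = Δm·c² = 1.6017940 × 931.5 MeV/u = 1492.07 MeV
Per nucleus in joules: 1492.07 MeV × 1.602e-13 J/MeV = 2.3903e-10 J
Per mole: 2.3903e-10 J × 6.022e23 mol⁻¹ = 1.4394e+14 J/mol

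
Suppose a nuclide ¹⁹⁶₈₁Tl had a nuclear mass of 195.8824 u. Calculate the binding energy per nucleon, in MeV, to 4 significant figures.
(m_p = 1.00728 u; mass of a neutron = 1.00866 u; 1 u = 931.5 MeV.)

The nucleus contains 81 protons and 196 − 81 = 115 neutrons.
Total constituent mass: 81 × 1.00728 + 115 × 1.00866 = 197.58558 u
Δm = 197.58558 − 195.8824 = 1.70318 u
Binding energy = Δm·c² = 1.70318 × 931.5 MeV/u = 1586.51 MeV
Per nucleon: 1586.51 / 196 = 8.094 MeV

8.094 MeV/nucleon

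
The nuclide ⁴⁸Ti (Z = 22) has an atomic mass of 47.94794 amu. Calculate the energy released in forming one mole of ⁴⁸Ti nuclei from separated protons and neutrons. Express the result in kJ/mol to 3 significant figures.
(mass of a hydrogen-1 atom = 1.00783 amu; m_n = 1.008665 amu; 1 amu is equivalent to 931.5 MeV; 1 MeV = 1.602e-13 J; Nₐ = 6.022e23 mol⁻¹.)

Σm = 22·m(¹H) + 26·m_n = 22.17226 + 26.225290 = 48.397550 amu
Mass defect Δm = 48.397550 − 47.94794 = 0.449610 amu
Binding energy = Δm·c² = 0.449610 × 931.5 MeV/amu = 418.812 MeV
Per nucleus in joules: 418.812 MeV × 1.602e-13 J/MeV = 6.7094e-11 J
Per mole: 6.7094e-11 J × 6.022e23 mol⁻¹ = 4.0404e+13 J/mol

4.04e+10 kJ/mol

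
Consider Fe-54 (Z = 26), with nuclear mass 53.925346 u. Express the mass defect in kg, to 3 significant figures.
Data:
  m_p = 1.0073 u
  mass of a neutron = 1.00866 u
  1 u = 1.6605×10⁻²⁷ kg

Total constituent mass: 26 × 1.0073 + 28 × 1.00866 = 54.43228 u
Δm = 54.43228 − 53.925346 = 0.506934 u
In SI units: 0.506934 u × 1.6605×10⁻²⁷ kg/u = 8.4176e-28 kg

8.42e-28 kg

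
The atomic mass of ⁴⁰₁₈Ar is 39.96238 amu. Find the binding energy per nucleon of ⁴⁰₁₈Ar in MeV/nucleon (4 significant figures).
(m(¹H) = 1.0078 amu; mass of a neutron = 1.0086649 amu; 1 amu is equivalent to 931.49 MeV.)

8.585 MeV/nucleon

With 18 protons and 22 neutrons (A = 40):
Mass of separated nucleons = 18(1.0078) + 22(1.0086649) = 18.1404 + 22.1906278 = 40.3310278 amu
The mass defect is 40.3310278 − 39.96238 = 0.3686478 amu.
Binding energy = Δm·c² = 0.3686478 × 931.49 MeV/amu = 343.392 MeV
Dividing by A = 40 gives 8.585 MeV per nucleon.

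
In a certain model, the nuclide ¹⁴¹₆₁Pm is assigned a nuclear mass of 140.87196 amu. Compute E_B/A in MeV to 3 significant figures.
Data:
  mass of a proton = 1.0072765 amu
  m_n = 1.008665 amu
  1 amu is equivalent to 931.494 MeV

The nucleus contains 61 protons and 141 − 61 = 80 neutrons.
Total constituent mass: 61 × 1.0072765 + 80 × 1.008665 = 142.1370665 amu
Mass defect Δm = 142.1370665 − 140.87196 = 1.2651065 amu
Converting to energy: 1.2651065 amu × 931.494 MeV/amu = 1178.44 MeV
Per nucleon: 1178.44 / 141 = 8.358 MeV

8.36 MeV/nucleon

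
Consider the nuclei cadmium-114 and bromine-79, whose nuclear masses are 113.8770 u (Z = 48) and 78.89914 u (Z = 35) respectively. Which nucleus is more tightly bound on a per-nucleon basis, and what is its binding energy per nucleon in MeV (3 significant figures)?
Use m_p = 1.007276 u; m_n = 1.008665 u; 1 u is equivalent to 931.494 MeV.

bromine-79; 8.69 MeV/nucleon

cadmium-114: Σm = 48(1.007276) + 66(1.008665) = 114.921138 u; Δm = 1.044138 u; E_B = 972.61 MeV; E_B/A = 8.532 MeV
bromine-79: Σm = 35(1.007276) + 44(1.008665) = 79.635920 u; Δm = 0.736780 u; E_B = 686.31 MeV; E_B/A = 8.687 MeV
bromine-79 has the higher binding energy per nucleon, so it is the more tightly bound nucleus.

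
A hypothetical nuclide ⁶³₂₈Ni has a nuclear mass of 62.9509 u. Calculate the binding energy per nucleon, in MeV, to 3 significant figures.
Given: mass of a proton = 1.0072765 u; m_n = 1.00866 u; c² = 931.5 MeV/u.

8.22 MeV/nucleon

The nucleus contains 28 protons and 63 − 28 = 35 neutrons.
Mass of separated nucleons = 28(1.0072765) + 35(1.00866) = 28.2037420 + 35.30310 = 63.5068420 u
Mass defect Δm = 63.5068420 − 62.9509 = 0.5559420 u
Converting to energy: 0.5559420 u × 931.5 MeV/u = 517.860 MeV
Dividing by A = 63 gives 8.220 MeV per nucleon.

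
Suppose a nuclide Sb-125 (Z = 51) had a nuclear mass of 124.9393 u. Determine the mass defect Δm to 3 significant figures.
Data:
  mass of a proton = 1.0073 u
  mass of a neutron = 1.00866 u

1.07 u

Σm = 51·m_p + 74·m_n = 51.3723 + 74.64084 = 126.01314 u
Mass defect Δm = 126.01314 − 124.9393 = 1.07384 u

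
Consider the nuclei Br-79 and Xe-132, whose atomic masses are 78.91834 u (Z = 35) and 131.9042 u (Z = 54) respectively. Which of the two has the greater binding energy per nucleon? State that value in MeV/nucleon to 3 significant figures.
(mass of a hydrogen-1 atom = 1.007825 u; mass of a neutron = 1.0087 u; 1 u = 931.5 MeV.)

Br-79; 8.71 MeV/nucleon

Br-79: Σm = 35(1.007825) + 44(1.0087) = 79.656675 u; Δm = 0.738335 u; E_B = 687.76 MeV; E_B/A = 8.706 MeV
Xe-132: Σm = 54(1.007825) + 78(1.0087) = 133.101150 u; Δm = 1.196950 u; E_B = 1115.0 MeV; E_B/A = 8.447 MeV
Br-79 has the higher binding energy per nucleon, so it is the more tightly bound nucleus.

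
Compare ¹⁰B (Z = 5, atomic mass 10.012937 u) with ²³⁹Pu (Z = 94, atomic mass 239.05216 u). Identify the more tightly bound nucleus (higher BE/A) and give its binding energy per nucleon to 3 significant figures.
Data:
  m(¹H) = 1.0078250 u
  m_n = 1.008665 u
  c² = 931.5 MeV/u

²³⁹Pu; 7.56 MeV/nucleon

¹⁰B: Σm = 5(1.0078250) + 5(1.008665) = 10.0824500 u; Δm = 0.0695130 u; E_B = 64.751 MeV; E_B/A = 6.475 MeV
²³⁹Pu: Σm = 94(1.0078250) + 145(1.008665) = 240.9919750 u; Δm = 1.9398150 u; E_B = 1806.9 MeV; E_B/A = 7.560 MeV
²³⁹Pu has the higher binding energy per nucleon, so it is the more tightly bound nucleus.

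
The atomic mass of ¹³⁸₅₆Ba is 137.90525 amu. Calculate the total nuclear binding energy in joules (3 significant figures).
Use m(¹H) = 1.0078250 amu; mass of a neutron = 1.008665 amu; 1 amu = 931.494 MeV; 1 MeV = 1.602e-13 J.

1.86e-10 J

With 56 protons and 82 neutrons (A = 138):
Mass of separated nucleons = 56(1.0078250) + 82(1.008665) = 56.4382000 + 82.710530 = 139.1487300 amu
The mass defect is 139.1487300 − 137.90525 = 1.2434800 amu.
Binding energy = Δm·c² = 1.2434800 × 931.494 MeV/amu = 1158.29 MeV
In joules: 1158.29 MeV × 1.602e-13 J/MeV = 1.8556e-10 J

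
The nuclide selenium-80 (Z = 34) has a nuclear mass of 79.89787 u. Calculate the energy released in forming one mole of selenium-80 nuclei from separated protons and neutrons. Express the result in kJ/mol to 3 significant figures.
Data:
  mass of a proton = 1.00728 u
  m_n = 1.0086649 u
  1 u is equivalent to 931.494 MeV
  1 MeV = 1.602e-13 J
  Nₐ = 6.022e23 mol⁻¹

6.72e+10 kJ/mol

Z = 34, so N = A − Z = 80 − 34 = 46.
Mass of separated nucleons = 34(1.00728) + 46(1.0086649) = 34.24752 + 46.3985854 = 80.6461054 u
Δm = 80.6461054 − 79.89787 = 0.7482354 u
E_B = 0.7482354 × 931.494 = 696.977 MeV
Per nucleus in joules: 696.977 MeV × 1.602e-13 J/MeV = 1.1166e-10 J
Per mole: 1.1166e-10 J × 6.022e23 mol⁻¹ = 6.7242e+13 J/mol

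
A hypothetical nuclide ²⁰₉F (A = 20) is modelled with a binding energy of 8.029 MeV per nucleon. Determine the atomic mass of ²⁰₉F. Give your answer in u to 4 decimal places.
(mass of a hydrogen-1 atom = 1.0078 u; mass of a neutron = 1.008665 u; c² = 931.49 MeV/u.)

Total binding energy = 20 × 8.029 = 160.580 MeV
Mass defect = 160.580 MeV / (931.49 MeV/u) = 0.172390 u
Constituent mass = 9(1.0078) + 11(1.008665) = 20.165515 u
Atomic mass = 20.165515 − 0.172390 = 19.993125 u ≈ 19.9931 u (to 4 decimal places)

19.9931 u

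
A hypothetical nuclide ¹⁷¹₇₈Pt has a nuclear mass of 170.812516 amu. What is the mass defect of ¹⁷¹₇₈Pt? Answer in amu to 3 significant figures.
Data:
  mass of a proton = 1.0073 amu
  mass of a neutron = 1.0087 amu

With 78 protons and 93 neutrons (A = 171):
Σm = 78·m_p + 93·m_n = 78.5694 + 93.8091 = 172.3785 amu
Mass defect Δm = 172.3785 − 170.812516 = 1.565984 amu

1.57 amu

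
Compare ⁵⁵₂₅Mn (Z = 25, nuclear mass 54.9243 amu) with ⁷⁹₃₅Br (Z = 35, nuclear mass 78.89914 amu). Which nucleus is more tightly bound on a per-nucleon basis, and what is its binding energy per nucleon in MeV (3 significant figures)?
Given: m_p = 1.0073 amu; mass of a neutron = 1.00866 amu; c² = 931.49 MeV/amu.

⁵⁵₂₅Mn; 8.77 MeV/nucleon

⁵⁵₂₅Mn: Σm = 25(1.0073) + 30(1.00866) = 55.44230 amu; Δm = 0.51800 amu; E_B = 482.51 MeV; E_B/A = 8.773 MeV
⁷⁹₃₅Br: Σm = 35(1.0073) + 44(1.00866) = 79.63654 amu; Δm = 0.73740 amu; E_B = 686.88 MeV; E_B/A = 8.6947 MeV
⁵⁵₂₅Mn has the higher binding energy per nucleon, so it is the more tightly bound nucleus.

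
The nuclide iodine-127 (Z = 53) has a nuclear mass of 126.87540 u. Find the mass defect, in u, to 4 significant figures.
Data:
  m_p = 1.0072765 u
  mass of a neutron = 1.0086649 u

Σm = 53·m_p + 74·m_n = 53.3856545 + 74.6412026 = 128.0268571 u
Mass defect Δm = 128.0268571 − 126.87540 = 1.1514571 u

1.151 u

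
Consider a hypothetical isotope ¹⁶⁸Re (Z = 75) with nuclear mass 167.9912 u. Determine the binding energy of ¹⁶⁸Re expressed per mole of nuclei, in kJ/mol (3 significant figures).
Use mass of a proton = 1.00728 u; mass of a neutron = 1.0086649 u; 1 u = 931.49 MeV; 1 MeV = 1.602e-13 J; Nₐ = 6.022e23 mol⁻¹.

Total constituent mass: 75 × 1.00728 + 93 × 1.0086649 = 169.3518357 u
The mass defect is 169.3518357 − 167.9912 = 1.3606357 u.
Converting to energy: 1.3606357 u × 931.49 MeV/u = 1267.42 MeV
Per nucleus in joules: 1267.42 MeV × 1.602e-13 J/MeV = 2.0304e-10 J
Per mole: 2.0304e-10 J × 6.022e23 mol⁻¹ = 1.2227e+14 J/mol

1.22e+11 kJ/mol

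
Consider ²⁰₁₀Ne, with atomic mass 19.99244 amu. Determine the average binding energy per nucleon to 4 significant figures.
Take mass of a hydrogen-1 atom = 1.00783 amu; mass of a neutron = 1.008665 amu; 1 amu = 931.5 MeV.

Σm = 10·m(¹H) + 10·m_n = 10.07830 + 10.086650 = 20.164950 amu
Mass defect Δm = 20.164950 − 19.99244 = 0.172510 amu
Binding energy = Δm·c² = 0.172510 × 931.5 MeV/amu = 160.693 MeV
BE/A = 160.693 MeV / 20 = 8.035 MeV/nucleon

8.035 MeV/nucleon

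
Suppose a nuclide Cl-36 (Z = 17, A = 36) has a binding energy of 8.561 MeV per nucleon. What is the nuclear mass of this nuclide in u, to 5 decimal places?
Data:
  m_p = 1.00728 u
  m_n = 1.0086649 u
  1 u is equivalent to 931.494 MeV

Total binding energy = 36 × 8.561 = 308.196 MeV
Mass defect = 308.196 MeV / (931.494 MeV/u) = 0.3308620 u
Constituent mass = 17(1.00728) + 19(1.0086649) = 36.2883931 u
Nuclear mass = 36.2883931 − 0.3308620 = 35.9575311 u ≈ 35.95753 u (to 5 decimal places)

35.95753 u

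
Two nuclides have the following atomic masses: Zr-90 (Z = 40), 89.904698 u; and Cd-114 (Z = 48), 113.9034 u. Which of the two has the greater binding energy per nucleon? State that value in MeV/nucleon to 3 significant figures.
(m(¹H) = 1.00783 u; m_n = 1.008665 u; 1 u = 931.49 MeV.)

Zr-90; 8.71 MeV/nucleon

Zr-90: Σm = 40(1.00783) + 50(1.008665) = 90.746450 u; Δm = 0.841752 u; E_B = 784.08 MeV; E_B/A = 8.712 MeV
Cd-114: Σm = 48(1.00783) + 66(1.008665) = 114.947730 u; Δm = 1.044330 u; E_B = 972.78 MeV; E_B/A = 8.533 MeV
Zr-90 has the higher binding energy per nucleon, so it is the more tightly bound nucleus.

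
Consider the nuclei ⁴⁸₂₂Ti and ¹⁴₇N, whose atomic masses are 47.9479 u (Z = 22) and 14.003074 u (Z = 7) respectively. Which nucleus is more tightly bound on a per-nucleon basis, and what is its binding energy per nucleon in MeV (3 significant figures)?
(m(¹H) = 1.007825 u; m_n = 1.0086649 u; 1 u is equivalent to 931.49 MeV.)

⁴⁸₂₂Ti: Σm = 22(1.007825) + 26(1.0086649) = 48.3974374 u; Δm = 0.4495374 u; E_B = 418.74 MeV; E_B/A = 8.724 MeV
¹⁴₇N: Σm = 7(1.007825) + 7(1.0086649) = 14.1154293 u; Δm = 0.1123553 u; E_B = 104.66 MeV; E_B/A = 7.476 MeV
⁴⁸₂₂Ti has the higher binding energy per nucleon, so it is the more tightly bound nucleus.

⁴⁸₂₂Ti; 8.72 MeV/nucleon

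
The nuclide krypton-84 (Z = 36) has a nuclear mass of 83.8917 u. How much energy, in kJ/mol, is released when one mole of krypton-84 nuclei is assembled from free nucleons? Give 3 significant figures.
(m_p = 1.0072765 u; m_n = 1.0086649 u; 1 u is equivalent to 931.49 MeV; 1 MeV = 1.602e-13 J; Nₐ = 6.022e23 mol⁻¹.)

7.06e+10 kJ/mol

Mass of separated nucleons = 36(1.0072765) + 48(1.0086649) = 36.2619540 + 48.4159152 = 84.6778692 u
Δm = 84.6778692 − 83.8917 = 0.7861692 u
Converting to energy: 0.7861692 u × 931.49 MeV/u = 732.309 MeV
Per nucleus in joules: 732.309 MeV × 1.602e-13 J/MeV = 1.17316e-10 J
Per mole: 1.17316e-10 J × 6.022e23 mol⁻¹ = 7.0648e+13 J/mol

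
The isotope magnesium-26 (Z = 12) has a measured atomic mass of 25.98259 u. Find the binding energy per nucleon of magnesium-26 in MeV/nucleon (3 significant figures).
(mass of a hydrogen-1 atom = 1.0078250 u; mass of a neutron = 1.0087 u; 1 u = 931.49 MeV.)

8.35 MeV/nucleon

Σm = 12·m(¹H) + 14·m_n = 12.0939000 + 14.1218 = 26.2157000 u
Mass defect Δm = 26.2157000 − 25.98259 = 0.2331100 u
Binding energy = Δm·c² = 0.2331100 × 931.49 MeV/u = 217.140 MeV
Dividing by A = 26 gives 8.352 MeV per nucleon.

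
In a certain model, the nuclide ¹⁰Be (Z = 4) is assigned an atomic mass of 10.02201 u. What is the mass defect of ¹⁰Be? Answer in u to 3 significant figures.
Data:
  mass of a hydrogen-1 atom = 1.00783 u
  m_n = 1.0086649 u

0.0613 u

With 4 protons and 6 neutrons (A = 10):
Mass of separated nucleons = 4(1.00783) + 6(1.0086649) = 4.03132 + 6.0519894 = 10.0833094 u
Mass defect Δm = 10.0833094 − 10.02201 = 0.0612994 u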